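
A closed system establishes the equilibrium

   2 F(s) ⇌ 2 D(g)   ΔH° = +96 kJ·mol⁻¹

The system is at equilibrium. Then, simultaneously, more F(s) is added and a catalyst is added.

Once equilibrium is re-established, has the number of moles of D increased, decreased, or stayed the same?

unchanged

F is a pure solid; its activity is 1 regardless of amount, so Q is unaffected — no shift from this change.
A catalyst speeds both forward and reverse rates equally; it changes neither Q nor K — no shift from this change.
No net shift occurs, so the amount of D is unchanged.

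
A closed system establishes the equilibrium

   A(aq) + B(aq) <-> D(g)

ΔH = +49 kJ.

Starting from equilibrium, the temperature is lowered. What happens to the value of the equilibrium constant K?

K depends on temperature via the van 't Hoff relation. The forward reaction is endothermic, so lowering T decreases K.

decreases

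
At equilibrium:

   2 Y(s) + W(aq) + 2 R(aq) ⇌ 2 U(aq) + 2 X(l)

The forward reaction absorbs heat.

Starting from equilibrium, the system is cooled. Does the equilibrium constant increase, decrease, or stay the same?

decreases

K depends on temperature via the van 't Hoff relation. The forward reaction is endothermic, so lowering T decreases K.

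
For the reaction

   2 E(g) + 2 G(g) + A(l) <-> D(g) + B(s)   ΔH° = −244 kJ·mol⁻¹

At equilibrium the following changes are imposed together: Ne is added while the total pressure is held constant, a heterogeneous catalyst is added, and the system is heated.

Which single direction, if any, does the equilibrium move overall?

left

Adding inert gas at constant total pressure expands the volume and lowers every reacting partial pressure. With Δn_gas = 1 − 4 = -3, Q moves away from K toward the side with fewer gas moles, so the system shifts toward the side with more gas moles — to the left.
A catalyst speeds both forward and reverse rates equally; it changes neither Q nor K — no shift from this change.
The forward reaction is exothermic. Raising T favours the endothermic direction — shift to the left.
Only the nonzero effect(s) matter; the net shift is to the left.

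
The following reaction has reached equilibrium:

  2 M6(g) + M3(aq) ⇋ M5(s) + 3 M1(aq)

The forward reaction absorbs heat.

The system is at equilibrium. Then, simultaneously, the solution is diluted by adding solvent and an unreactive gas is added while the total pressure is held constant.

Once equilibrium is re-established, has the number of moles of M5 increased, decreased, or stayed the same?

Dilution lowers every aqueous concentration by the same factor. Δn_aq = 3 − 1 = +2, so the system shifts toward the side with more dissolved moles — to the right.
Adding inert gas at constant total pressure expands the volume and lowers every reacting partial pressure. With Δn_gas = 0 − 2 = -2, Q moves away from K toward the side with fewer gas moles, so the system shifts toward the side with more gas moles — to the left.
The two effects oppose each other, so the net shift — and hence the change in M5 — cannot be determined from the given information.

cannot be determined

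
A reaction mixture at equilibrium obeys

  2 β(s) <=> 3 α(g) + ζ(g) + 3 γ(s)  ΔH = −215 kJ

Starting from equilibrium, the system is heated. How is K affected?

K depends on temperature via the van 't Hoff relation. The forward reaction is exothermic, so raising T decreases K.

decreases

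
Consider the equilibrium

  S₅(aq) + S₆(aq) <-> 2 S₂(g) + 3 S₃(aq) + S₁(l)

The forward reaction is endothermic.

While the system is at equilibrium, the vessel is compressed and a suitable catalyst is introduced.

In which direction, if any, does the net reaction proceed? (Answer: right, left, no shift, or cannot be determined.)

Gas moles: reactants 0, products 2 (Δn_gas = +2). Compression shifts the system toward the side with fewer moles of gas — to the left.
A catalyst speeds both forward and reverse rates equally; it changes neither Q nor K — no shift from this change.
Only the nonzero effect(s) matter; the net shift is to the left.

left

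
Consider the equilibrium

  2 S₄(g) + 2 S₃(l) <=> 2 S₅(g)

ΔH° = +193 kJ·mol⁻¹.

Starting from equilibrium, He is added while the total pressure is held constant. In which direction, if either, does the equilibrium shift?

no shift

Adding inert gas at constant total pressure expands the volume, scaling every reacting partial pressure by the same factor. Δn_gas = 2 − 2 = 0, so Q is unchanged — no shift.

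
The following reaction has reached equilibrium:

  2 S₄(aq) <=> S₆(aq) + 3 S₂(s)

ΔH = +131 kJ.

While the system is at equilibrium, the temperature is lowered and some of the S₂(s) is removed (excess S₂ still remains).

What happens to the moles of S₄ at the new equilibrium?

The forward reaction is endothermic. Lowering T favours the exothermic direction — shift to the left.
S₂ is a pure solid; its activity is 1 regardless of amount, so Q is unaffected — no shift from this change.
The net shift is to the left. S₄ is a reactant, so its amount increases.

increases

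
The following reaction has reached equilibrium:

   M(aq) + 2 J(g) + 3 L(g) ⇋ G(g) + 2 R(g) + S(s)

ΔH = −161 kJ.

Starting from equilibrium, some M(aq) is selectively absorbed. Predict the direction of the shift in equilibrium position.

Removing M (aq), a reactant, drives the reaction to the left.

left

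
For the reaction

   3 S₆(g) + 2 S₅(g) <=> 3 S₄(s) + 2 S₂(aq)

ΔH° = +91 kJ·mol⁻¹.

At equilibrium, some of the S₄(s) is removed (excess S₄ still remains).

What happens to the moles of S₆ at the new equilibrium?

unchanged

S₄ is a pure solid; its activity is 1 regardless of amount, so Q is unaffected — no shift from this change.
No net shift occurs, so the amount of S₆ is unchanged.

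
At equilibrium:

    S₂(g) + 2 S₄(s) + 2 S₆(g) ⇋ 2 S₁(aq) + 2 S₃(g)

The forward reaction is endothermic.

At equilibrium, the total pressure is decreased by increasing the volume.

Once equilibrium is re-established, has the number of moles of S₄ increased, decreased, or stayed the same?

Gas moles: reactants 3, products 2 (Δn_gas = -1). Expansion shifts the system toward the side with more moles of gas — to the left.
The net shift is to the left. S₄ is a reactant, so its amount increases.

increases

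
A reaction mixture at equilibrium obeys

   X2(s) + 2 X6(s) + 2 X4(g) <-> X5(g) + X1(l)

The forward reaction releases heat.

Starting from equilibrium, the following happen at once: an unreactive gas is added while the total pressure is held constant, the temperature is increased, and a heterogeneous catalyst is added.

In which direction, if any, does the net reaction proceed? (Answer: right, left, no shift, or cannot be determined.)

left

Adding inert gas at constant total pressure expands the volume and lowers every reacting partial pressure. With Δn_gas = 1 − 2 = -1, Q moves away from K toward the side with fewer gas moles, so the system shifts toward the side with more gas moles — to the left.
The forward reaction is exothermic. Raising T favours the endothermic direction — shift to the left.
A catalyst speeds both forward and reverse rates equally; it changes neither Q nor K — no shift from this change.
Only the nonzero effect(s) matter; the net shift is to the left.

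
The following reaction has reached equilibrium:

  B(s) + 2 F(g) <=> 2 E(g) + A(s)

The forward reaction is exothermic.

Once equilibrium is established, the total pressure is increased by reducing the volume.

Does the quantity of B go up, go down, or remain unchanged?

unchanged

Gas moles: reactants 2, products 2. Δn_gas = 0, so a volume change leaves Q equal to K — no shift from this change.
No net shift occurs, so the amount of B is unchanged.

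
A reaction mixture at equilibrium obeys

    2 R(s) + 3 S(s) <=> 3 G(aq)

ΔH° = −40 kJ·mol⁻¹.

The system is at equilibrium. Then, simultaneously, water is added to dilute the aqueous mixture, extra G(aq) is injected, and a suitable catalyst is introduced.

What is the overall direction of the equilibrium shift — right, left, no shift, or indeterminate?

Dilution lowers every aqueous concentration by the same factor. Δn_aq = 3 − 0 = +3, so the system shifts toward the side with more dissolved moles — to the right.
Adding G (aq), a product, drives the reaction to the left.
A catalyst speeds both forward and reverse rates equally; it changes neither Q nor K — no shift from this change.
The individual effects push in opposite directions; without quantitative information the net direction cannot be determined.

cannot be determined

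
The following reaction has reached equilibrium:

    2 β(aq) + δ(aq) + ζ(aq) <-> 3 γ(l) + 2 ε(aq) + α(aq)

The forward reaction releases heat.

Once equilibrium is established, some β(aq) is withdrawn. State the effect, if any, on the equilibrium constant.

unchanged

The equilibrium constant depends only on temperature. This perturbation may move the position of equilibrium, but since T is unchanged, K itself is unchanged.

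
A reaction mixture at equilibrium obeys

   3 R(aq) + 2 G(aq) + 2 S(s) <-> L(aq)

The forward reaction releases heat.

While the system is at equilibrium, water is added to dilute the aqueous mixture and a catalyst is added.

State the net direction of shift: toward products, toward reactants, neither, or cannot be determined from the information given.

left

Dilution lowers every aqueous concentration by the same factor. Δn_aq = 1 − 5 = -4, so the system shifts toward the side with more dissolved moles — to the left.
A catalyst speeds both forward and reverse rates equally; it changes neither Q nor K — no shift from this change.
Only the nonzero effect(s) matter; the net shift is to the left.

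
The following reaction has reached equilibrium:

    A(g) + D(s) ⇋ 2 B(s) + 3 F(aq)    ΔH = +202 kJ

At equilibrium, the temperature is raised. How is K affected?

K depends on temperature via the van 't Hoff relation. The forward reaction is endothermic, so raising T increases K.

increases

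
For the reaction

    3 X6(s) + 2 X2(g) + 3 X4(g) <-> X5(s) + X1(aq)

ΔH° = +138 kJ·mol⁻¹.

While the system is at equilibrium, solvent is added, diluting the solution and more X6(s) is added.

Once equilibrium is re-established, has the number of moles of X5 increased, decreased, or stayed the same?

Dilution lowers every aqueous concentration by the same factor. Δn_aq = 1 − 0 = +1, so the system shifts toward the side with more dissolved moles — to the right.
X6 is a pure solid; its activity is 1 regardless of amount, so Q is unaffected — no shift from this change.
The net shift is to the right. X5 is a product, so its amount increases.

increases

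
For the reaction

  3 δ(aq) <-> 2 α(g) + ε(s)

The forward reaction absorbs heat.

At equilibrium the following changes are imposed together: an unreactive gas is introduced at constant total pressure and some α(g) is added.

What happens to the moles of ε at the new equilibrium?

cannot be determined

Adding inert gas at constant total pressure expands the volume and lowers every reacting partial pressure. With Δn_gas = 2 − 0 = +2, Q moves away from K toward the side with fewer gas moles, so the system shifts toward the side with more gas moles — to the right.
Adding α (g), a product, drives the reaction to the left.
The two effects oppose each other, so the net shift — and hence the change in ε — cannot be determined from the given information.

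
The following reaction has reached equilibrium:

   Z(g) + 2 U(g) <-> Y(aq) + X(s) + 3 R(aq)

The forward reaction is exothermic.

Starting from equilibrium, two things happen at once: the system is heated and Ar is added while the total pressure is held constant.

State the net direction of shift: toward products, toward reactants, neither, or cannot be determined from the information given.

left

The forward reaction is exothermic. Raising T favours the endothermic direction — shift to the left.
Adding inert gas at constant total pressure expands the volume and lowers every reacting partial pressure. With Δn_gas = 0 − 3 = -3, Q moves away from K toward the side with fewer gas moles, so the system shifts toward the side with more gas moles — to the left.
All effects act in the same direction — net shift to the left.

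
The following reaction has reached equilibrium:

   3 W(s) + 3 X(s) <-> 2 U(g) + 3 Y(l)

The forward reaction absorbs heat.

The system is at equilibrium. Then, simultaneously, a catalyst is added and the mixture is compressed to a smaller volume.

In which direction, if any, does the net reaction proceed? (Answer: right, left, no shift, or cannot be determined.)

A catalyst speeds both forward and reverse rates equally; it changes neither Q nor K — no shift from this change.
Gas moles: reactants 0, products 2 (Δn_gas = +2). Compression shifts the system toward the side with fewer moles of gas — to the left.
Only the nonzero effect(s) matter; the net shift is to the left.

left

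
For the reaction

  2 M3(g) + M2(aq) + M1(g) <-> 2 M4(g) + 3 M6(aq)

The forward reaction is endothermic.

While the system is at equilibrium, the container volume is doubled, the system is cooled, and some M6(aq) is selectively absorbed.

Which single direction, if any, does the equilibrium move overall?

Gas moles: reactants 3, products 2 (Δn_gas = -1). Expansion shifts the system toward the side with more moles of gas — to the left.
The forward reaction is endothermic. Lowering T favours the exothermic direction — shift to the left.
Removing M6 (aq), a product, drives the reaction to the right.
The individual effects push in opposite directions; without quantitative information the net direction cannot be determined.

cannot be determined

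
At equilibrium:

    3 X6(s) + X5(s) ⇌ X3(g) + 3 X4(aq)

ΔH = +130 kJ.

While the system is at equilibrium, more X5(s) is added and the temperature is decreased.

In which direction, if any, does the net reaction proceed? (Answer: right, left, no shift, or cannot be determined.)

left

X5 is a pure solid; its activity is 1 regardless of amount, so Q is unaffected — no shift from this change.
The forward reaction is endothermic. Lowering T favours the exothermic direction — shift to the left.
Only the nonzero effect(s) matter; the net shift is to the left.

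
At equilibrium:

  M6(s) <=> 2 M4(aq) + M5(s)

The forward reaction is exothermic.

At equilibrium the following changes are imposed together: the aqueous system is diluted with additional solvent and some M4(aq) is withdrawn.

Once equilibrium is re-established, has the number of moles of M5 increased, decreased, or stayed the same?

Dilution lowers every aqueous concentration by the same factor. Δn_aq = 2 − 0 = +2, so the system shifts toward the side with more dissolved moles — to the right.
Removing M4 (aq), a product, drives the reaction to the right.
The net shift is to the right. M5 is a product, so its amount increases.

increases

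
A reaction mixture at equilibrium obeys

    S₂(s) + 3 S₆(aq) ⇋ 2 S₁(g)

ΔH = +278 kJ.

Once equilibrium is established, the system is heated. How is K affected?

K depends on temperature via the van 't Hoff relation. The forward reaction is endothermic, so raising T increases K.

increases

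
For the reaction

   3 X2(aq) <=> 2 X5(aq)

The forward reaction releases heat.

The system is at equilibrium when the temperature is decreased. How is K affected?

increases

K depends on temperature via the van 't Hoff relation. The forward reaction is exothermic, so lowering T increases K.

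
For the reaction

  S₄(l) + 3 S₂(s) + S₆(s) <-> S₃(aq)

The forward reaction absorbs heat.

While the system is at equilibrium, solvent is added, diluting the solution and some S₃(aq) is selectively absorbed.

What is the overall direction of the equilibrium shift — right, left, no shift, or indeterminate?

right

Dilution lowers every aqueous concentration by the same factor. Δn_aq = 1 − 0 = +1, so the system shifts toward the side with more dissolved moles — to the right.
Removing S₃ (aq), a product, drives the reaction to the right.
All effects act in the same direction — net shift to the right.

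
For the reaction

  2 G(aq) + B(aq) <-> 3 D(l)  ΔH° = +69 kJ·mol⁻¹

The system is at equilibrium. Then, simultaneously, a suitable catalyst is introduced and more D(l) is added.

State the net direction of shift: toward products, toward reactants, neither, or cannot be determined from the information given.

A catalyst speeds both forward and reverse rates equally; it changes neither Q nor K — no shift from this change.
D is a pure liquid; its activity is 1 regardless of amount, so Q is unaffected — no shift from this change.
None of the changes alters Q relative to K, so there is no net shift.

no shift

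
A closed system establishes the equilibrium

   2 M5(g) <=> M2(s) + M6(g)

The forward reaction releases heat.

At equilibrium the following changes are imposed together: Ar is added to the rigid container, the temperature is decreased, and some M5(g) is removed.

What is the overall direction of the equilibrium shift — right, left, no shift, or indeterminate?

At constant volume, adding an inert gas leaves every reacting species' partial pressure unchanged, so Q is unchanged — no shift from this change.
The forward reaction is exothermic. Lowering T favours the exothermic direction — shift to the right.
Removing M5 (g), a reactant, drives the reaction to the left.
The individual effects push in opposite directions; without quantitative information the net direction cannot be determined.

cannot be determined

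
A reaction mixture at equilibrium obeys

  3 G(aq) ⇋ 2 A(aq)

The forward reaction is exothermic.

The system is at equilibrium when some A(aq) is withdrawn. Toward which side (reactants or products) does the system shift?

right

Removing A (aq), a product, drives the reaction to the right.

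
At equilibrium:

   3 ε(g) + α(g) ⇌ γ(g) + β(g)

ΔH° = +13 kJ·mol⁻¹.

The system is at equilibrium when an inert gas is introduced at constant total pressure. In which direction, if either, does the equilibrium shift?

Adding inert gas at constant total pressure expands the volume and lowers every reacting partial pressure. With Δn_gas = 2 − 4 = -2, Q moves away from K toward the side with fewer gas moles, so the system shifts toward the side with more gas moles — to the left.

left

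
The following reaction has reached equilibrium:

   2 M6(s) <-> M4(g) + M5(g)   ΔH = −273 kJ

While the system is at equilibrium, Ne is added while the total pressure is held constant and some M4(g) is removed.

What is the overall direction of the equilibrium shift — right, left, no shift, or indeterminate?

right

Adding inert gas at constant total pressure expands the volume and lowers every reacting partial pressure. With Δn_gas = 2 − 0 = +2, Q moves away from K toward the side with fewer gas moles, so the system shifts toward the side with more gas moles — to the right.
Removing M4 (g), a product, drives the reaction to the right.
All effects act in the same direction — net shift to the right.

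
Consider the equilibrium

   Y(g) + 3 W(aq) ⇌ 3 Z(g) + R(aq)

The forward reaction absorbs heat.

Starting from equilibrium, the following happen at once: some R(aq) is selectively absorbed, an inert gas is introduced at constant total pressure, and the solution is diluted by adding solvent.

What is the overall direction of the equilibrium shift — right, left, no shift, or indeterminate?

Removing R (aq), a product, drives the reaction to the right.
Adding inert gas at constant total pressure expands the volume and lowers every reacting partial pressure. With Δn_gas = 3 − 1 = +2, Q moves away from K toward the side with fewer gas moles, so the system shifts toward the side with more gas moles — to the right.
Dilution lowers every aqueous concentration by the same factor. Δn_aq = 1 − 3 = -2, so the system shifts toward the side with more dissolved moles — to the left.
The individual effects push in opposite directions; without quantitative information the net direction cannot be determined.

cannot be determined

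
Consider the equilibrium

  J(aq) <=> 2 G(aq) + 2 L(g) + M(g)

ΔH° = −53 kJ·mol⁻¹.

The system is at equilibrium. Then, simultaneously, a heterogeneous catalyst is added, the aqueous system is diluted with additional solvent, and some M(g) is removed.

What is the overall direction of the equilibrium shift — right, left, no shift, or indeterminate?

A catalyst speeds both forward and reverse rates equally; it changes neither Q nor K — no shift from this change.
Dilution lowers every aqueous concentration by the same factor. Δn_aq = 2 − 1 = +1, so the system shifts toward the side with more dissolved moles — to the right.
Removing M (g), a product, drives the reaction to the right.
Only the nonzero effect(s) matter; the net shift is to the right.

right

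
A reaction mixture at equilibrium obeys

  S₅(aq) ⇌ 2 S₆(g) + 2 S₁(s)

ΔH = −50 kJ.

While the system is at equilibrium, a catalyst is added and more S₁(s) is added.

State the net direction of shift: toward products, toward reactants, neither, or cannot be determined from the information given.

A catalyst speeds both forward and reverse rates equally; it changes neither Q nor K — no shift from this change.
S₁ is a pure solid; its activity is 1 regardless of amount, so Q is unaffected — no shift from this change.
None of the changes alters Q relative to K, so there is no net shift.

no shift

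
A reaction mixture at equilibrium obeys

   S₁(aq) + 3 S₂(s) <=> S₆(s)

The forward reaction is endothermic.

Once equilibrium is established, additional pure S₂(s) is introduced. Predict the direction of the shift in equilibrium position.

no shift

S₂ is a pure solid; its activity is 1 regardless of amount, so Q is unaffected — no shift from this change.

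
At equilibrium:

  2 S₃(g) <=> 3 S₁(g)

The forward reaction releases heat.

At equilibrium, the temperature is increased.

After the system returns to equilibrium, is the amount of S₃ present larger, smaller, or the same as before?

increases

The forward reaction is exothermic. Raising T favours the endothermic direction — shift to the left.
The net shift is to the left. S₃ is a reactant, so its amount increases.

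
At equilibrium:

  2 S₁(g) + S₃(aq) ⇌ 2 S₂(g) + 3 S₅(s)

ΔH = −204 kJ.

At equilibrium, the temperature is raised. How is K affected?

decreases

K depends on temperature via the van 't Hoff relation. The forward reaction is exothermic, so raising T decreases K.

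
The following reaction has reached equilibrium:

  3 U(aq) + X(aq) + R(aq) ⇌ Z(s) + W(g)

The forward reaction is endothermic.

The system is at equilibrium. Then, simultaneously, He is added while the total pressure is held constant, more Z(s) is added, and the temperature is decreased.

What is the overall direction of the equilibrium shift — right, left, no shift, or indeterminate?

cannot be determined

Adding inert gas at constant total pressure expands the volume and lowers every reacting partial pressure. With Δn_gas = 1 − 0 = +1, Q moves away from K toward the side with fewer gas moles, so the system shifts toward the side with more gas moles — to the right.
Z is a pure solid; its activity is 1 regardless of amount, so Q is unaffected — no shift from this change.
The forward reaction is endothermic. Lowering T favours the exothermic direction — shift to the left.
The individual effects push in opposite directions; without quantitative information the net direction cannot be determined.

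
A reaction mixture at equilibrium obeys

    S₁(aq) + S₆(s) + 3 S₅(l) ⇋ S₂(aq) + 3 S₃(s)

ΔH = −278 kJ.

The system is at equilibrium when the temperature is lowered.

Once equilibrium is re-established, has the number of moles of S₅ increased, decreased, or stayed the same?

decreases

The forward reaction is exothermic. Lowering T favours the exothermic direction — shift to the right.
The net shift is to the right. S₅ is a reactant, so its amount decreases.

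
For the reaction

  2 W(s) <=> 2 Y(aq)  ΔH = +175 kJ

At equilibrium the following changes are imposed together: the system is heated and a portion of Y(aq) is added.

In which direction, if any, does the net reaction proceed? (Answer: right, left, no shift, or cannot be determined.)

cannot be determined

The forward reaction is endothermic. Raising T favours the endothermic direction — shift to the right.
Adding Y (aq), a product, drives the reaction to the left.
The individual effects push in opposite directions; without quantitative information the net direction cannot be determined.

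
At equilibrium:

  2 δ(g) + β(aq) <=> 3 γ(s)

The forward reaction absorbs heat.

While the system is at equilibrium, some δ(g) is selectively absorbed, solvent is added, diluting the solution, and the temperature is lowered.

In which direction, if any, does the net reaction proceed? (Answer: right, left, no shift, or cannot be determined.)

left

Removing δ (g), a reactant, drives the reaction to the left.
Dilution lowers every aqueous concentration by the same factor. Δn_aq = 0 − 1 = -1, so the system shifts toward the side with more dissolved moles — to the left.
The forward reaction is endothermic. Lowering T favours the exothermic direction — shift to the left.
All effects act in the same direction — net shift to the left.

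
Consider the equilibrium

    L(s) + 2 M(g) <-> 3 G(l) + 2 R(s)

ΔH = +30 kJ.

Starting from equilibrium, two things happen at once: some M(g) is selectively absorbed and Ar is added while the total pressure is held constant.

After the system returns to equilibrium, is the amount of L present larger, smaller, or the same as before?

Removing M (g), a reactant, drives the reaction to the left.
Adding inert gas at constant total pressure expands the volume and lowers every reacting partial pressure. With Δn_gas = 0 − 2 = -2, Q moves away from K toward the side with fewer gas moles, so the system shifts toward the side with more gas moles — to the left.
The net shift is to the left. L is a reactant, so its amount increases.

increases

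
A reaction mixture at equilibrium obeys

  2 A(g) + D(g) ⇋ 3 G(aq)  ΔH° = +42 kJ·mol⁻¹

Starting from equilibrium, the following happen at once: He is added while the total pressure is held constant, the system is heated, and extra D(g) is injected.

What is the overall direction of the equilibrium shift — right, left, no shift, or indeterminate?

Adding inert gas at constant total pressure expands the volume and lowers every reacting partial pressure. With Δn_gas = 0 − 3 = -3, Q moves away from K toward the side with fewer gas moles, so the system shifts toward the side with more gas moles — to the left.
The forward reaction is endothermic. Raising T favours the endothermic direction — shift to the right.
Adding D (g), a reactant, drives the reaction to the right.
The individual effects push in opposite directions; without quantitative information the net direction cannot be determined.

cannot be determined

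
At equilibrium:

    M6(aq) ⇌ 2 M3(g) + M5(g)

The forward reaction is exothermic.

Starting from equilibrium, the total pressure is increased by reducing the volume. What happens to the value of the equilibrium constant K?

The equilibrium constant depends only on temperature. This perturbation may move the position of equilibrium, but since T is unchanged, K itself is unchanged.

unchanged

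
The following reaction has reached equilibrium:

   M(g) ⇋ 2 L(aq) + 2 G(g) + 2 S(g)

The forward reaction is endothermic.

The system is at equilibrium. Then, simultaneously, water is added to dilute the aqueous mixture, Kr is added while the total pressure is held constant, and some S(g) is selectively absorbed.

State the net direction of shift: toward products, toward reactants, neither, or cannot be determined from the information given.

Dilution lowers every aqueous concentration by the same factor. Δn_aq = 2 − 0 = +2, so the system shifts toward the side with more dissolved moles — to the right.
Adding inert gas at constant total pressure expands the volume and lowers every reacting partial pressure. With Δn_gas = 4 − 1 = +3, Q moves away from K toward the side with fewer gas moles, so the system shifts toward the side with more gas moles — to the right.
Removing S (g), a product, drives the reaction to the right.
All effects act in the same direction — net shift to the right.

right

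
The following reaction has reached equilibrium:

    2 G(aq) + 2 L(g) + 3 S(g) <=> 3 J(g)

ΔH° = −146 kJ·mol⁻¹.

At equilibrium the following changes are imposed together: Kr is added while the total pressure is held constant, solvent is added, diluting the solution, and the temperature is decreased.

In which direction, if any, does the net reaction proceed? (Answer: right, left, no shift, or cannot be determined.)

cannot be determined

Adding inert gas at constant total pressure expands the volume and lowers every reacting partial pressure. With Δn_gas = 3 − 5 = -2, Q moves away from K toward the side with fewer gas moles, so the system shifts toward the side with more gas moles — to the left.
Dilution lowers every aqueous concentration by the same factor. Δn_aq = 0 − 2 = -2, so the system shifts toward the side with more dissolved moles — to the left.
The forward reaction is exothermic. Lowering T favours the exothermic direction — shift to the right.
The individual effects push in opposite directions; without quantitative information the net direction cannot be determined.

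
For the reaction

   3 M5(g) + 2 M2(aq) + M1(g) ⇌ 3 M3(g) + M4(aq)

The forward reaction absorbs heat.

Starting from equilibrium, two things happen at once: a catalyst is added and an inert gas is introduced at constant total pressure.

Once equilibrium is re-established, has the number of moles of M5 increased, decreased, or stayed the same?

increases

A catalyst speeds both forward and reverse rates equally; it changes neither Q nor K — no shift from this change.
Adding inert gas at constant total pressure expands the volume and lowers every reacting partial pressure. With Δn_gas = 3 − 4 = -1, Q moves away from K toward the side with fewer gas moles, so the system shifts toward the side with more gas moles — to the left.
The net shift is to the left. M5 is a reactant, so its amount increases.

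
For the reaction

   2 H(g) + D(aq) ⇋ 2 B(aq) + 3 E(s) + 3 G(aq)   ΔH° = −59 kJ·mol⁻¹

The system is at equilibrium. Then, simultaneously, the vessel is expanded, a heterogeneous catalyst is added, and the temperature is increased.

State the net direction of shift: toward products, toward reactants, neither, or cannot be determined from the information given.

Gas moles: reactants 2, products 0 (Δn_gas = -2). Expansion shifts the system toward the side with more moles of gas — to the left.
A catalyst speeds both forward and reverse rates equally; it changes neither Q nor K — no shift from this change.
The forward reaction is exothermic. Raising T favours the endothermic direction — shift to the left.
Only the nonzero effect(s) matter; the net shift is to the left.

left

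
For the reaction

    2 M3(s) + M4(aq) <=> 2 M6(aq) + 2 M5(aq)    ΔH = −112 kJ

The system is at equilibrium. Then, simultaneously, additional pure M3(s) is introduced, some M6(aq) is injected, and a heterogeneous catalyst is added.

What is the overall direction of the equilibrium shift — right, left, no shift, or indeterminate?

left

M3 is a pure solid; its activity is 1 regardless of amount, so Q is unaffected — no shift from this change.
Adding M6 (aq), a product, drives the reaction to the left.
A catalyst speeds both forward and reverse rates equally; it changes neither Q nor K — no shift from this change.
Only the nonzero effect(s) matter; the net shift is to the left.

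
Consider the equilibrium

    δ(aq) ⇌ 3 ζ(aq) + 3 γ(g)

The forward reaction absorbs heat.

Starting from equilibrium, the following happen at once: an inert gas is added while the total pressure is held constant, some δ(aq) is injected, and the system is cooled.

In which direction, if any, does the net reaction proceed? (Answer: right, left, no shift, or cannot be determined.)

Adding inert gas at constant total pressure expands the volume and lowers every reacting partial pressure. With Δn_gas = 3 − 0 = +3, Q moves away from K toward the side with fewer gas moles, so the system shifts toward the side with more gas moles — to the right.
Adding δ (aq), a reactant, drives the reaction to the right.
The forward reaction is endothermic. Lowering T favours the exothermic direction — shift to the left.
The individual effects push in opposite directions; without quantitative information the net direction cannot be determined.

cannot be determined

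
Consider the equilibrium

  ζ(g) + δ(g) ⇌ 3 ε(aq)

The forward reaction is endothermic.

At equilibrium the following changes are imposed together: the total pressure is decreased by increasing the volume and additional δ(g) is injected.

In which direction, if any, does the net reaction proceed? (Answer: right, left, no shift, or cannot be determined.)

cannot be determined

Gas moles: reactants 2, products 0 (Δn_gas = -2). Expansion shifts the system toward the side with more moles of gas — to the left.
Adding δ (g), a reactant, drives the reaction to the right.
The individual effects push in opposite directions; without quantitative information the net direction cannot be determined.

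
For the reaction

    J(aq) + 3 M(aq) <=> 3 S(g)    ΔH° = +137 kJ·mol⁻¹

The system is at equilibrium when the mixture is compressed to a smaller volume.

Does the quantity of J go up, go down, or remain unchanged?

Gas moles: reactants 0, products 3 (Δn_gas = +3). Compression shifts the system toward the side with fewer moles of gas — to the left.
The net shift is to the left. J is a reactant, so its amount increases.

increases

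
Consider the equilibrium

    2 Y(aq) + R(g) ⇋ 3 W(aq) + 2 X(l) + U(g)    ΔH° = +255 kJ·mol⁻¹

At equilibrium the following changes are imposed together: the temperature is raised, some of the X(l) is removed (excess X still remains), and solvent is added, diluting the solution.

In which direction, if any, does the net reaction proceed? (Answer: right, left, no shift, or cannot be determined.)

right

The forward reaction is endothermic. Raising T favours the endothermic direction — shift to the right.
X is a pure liquid; its activity is 1 regardless of amount, so Q is unaffected — no shift from this change.
Dilution lowers every aqueous concentration by the same factor. Δn_aq = 3 − 2 = +1, so the system shifts toward the side with more dissolved moles — to the right.
Only the nonzero effect(s) matter; the net shift is to the right.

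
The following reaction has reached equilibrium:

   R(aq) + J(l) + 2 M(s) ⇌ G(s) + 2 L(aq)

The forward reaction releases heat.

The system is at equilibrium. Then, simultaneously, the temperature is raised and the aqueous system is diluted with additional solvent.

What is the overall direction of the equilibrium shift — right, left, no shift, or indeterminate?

cannot be determined

The forward reaction is exothermic. Raising T favours the endothermic direction — shift to the left.
Dilution lowers every aqueous concentration by the same factor. Δn_aq = 2 − 1 = +1, so the system shifts toward the side with more dissolved moles — to the right.
The individual effects push in opposite directions; without quantitative information the net direction cannot be determined.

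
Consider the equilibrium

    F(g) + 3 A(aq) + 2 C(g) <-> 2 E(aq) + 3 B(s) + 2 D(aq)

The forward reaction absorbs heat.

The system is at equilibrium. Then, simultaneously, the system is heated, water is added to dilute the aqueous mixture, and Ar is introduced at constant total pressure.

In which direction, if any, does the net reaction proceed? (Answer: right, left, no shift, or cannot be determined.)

The forward reaction is endothermic. Raising T favours the endothermic direction — shift to the right.
Dilution lowers every aqueous concentration by the same factor. Δn_aq = 4 − 3 = +1, so the system shifts toward the side with more dissolved moles — to the right.
Adding inert gas at constant total pressure expands the volume and lowers every reacting partial pressure. With Δn_gas = 0 − 3 = -3, Q moves away from K toward the side with fewer gas moles, so the system shifts toward the side with more gas moles — to the left.
The individual effects push in opposite directions; without quantitative information the net direction cannot be determined.

cannot be determined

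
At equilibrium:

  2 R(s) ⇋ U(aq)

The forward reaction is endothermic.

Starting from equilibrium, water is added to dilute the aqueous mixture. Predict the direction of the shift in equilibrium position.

Dilution lowers every aqueous concentration by the same factor. Δn_aq = 1 − 0 = +1, so the system shifts toward the side with more dissolved moles — to the right.

right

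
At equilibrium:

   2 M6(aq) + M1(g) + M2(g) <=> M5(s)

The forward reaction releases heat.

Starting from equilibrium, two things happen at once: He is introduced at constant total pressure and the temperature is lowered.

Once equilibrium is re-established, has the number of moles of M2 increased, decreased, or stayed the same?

cannot be determined

Adding inert gas at constant total pressure expands the volume and lowers every reacting partial pressure. With Δn_gas = 0 − 2 = -2, Q moves away from K toward the side with fewer gas moles, so the system shifts toward the side with more gas moles — to the left.
The forward reaction is exothermic. Lowering T favours the exothermic direction — shift to the right.
The two effects oppose each other, so the net shift — and hence the change in M2 — cannot be determined from the given information.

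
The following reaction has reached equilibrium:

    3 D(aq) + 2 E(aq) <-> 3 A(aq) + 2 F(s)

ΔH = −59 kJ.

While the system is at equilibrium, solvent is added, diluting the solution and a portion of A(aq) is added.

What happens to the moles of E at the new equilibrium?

increases

Dilution lowers every aqueous concentration by the same factor. Δn_aq = 3 − 5 = -2, so the system shifts toward the side with more dissolved moles — to the left.
Adding A (aq), a product, drives the reaction to the left.
The net shift is to the left. E is a reactant, so its amount increases.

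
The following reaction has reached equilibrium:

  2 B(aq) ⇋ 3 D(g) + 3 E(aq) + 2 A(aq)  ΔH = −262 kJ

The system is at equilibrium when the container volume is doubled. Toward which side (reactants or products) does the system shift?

right

Gas moles: reactants 0, products 3 (Δn_gas = +3). Expansion shifts the system toward the side with more moles of gas — to the right.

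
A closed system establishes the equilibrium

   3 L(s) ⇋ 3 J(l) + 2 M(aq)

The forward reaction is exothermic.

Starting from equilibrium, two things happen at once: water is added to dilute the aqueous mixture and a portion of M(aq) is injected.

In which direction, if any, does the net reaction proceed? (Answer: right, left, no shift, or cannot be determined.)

cannot be determined

Dilution lowers every aqueous concentration by the same factor. Δn_aq = 2 − 0 = +2, so the system shifts toward the side with more dissolved moles — to the right.
Adding M (aq), a product, drives the reaction to the left.
The individual effects push in opposite directions; without quantitative information the net direction cannot be determined.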